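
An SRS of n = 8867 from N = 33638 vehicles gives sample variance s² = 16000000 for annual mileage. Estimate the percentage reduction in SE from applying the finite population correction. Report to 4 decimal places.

f = n/N = 8867/33638 = 0.26360069.
SE_no-fpc = √(s²/n) = 42.478741; SE_fpc = √((1−f)s²/n) = 36.452584.
Ratio = √(1−f) = 0.85813712. Reduction = 100·(1 − 0.85813712) = 14.1863%.

14.1863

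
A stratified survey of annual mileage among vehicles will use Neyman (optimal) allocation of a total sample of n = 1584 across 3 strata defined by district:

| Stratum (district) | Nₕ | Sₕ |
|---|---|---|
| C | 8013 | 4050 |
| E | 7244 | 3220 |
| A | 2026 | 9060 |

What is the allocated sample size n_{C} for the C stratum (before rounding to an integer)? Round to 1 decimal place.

693.4

Neyman allocation: nₕ = n·NₕSₕ / Σⱼ NⱼSⱼ.
Σ NⱼSⱼ = 8013·4050 + 7244·3220 + 2026·9060 = 7.413389 × 10^7.
n_{C} = 1584·8013·4050 / (7.413389 × 10^7) = 693.4.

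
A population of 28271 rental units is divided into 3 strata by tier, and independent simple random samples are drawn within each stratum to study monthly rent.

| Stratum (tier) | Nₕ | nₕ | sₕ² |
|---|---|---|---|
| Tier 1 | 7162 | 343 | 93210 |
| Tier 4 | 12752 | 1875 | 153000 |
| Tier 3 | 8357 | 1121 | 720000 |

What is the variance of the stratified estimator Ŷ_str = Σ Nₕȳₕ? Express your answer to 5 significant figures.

Var(Ŷ_str) = Σₕ Nₕ²(1 − fₕ)sₕ²/nₕ.
Tier 1: 7162²·(1 − 343/7162)·93210/343 = 1.3271603 × 10^10.
Tier 4: 12752²·(1 − 1875/12752)·153000/1875 = 1.1318206 × 10^10.
Tier 3: 8357²·(1 − 1121/8357)·720000/1121 = 3.8839698 × 10^10.
Sum = 6.3429507 × 10^10.

6.3430 × 10^10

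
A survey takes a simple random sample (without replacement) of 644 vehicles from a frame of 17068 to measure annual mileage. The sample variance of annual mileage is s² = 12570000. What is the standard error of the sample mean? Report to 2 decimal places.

137.05

Under SRS without replacement, Var(ȳ) = (1 − f)·s²/n with f = n/N = 644/17068 = 0.03773143.
Var(ȳ) = (1 − 0.03773143)·12570000/644 = 0.96226857·19518.634 = 18782.168.
SE(ȳ) = √(18782.168) = 137.05.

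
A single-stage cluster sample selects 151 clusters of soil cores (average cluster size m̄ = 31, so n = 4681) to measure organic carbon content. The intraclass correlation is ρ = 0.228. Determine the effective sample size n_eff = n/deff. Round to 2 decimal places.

deff = 1 + (31 − 1)·0.228 = 1 + 6.84 = 7.84.
n_eff = 4681 / 7.84 = 597.07.

597.07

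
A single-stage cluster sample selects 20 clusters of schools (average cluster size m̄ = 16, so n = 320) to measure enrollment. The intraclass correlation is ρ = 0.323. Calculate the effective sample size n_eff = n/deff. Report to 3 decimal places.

54.748

deff = 1 + (16 − 1)·0.323 = 1 + 4.845 = 5.845.
n_eff = 320 / 5.845 = 54.748.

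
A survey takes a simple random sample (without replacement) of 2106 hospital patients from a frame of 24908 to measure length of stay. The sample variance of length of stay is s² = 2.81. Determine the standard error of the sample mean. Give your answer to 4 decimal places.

Under SRS without replacement, Var(ȳ) = (1 − f)·s²/n with f = n/N = 2106/24908 = 0.08455115.
Var(ȳ) = (1 − 0.08455115)·2.81/2106 = 0.91544885·0.001334283 = 0.0012214678.
SE(ȳ) = √(0.0012214678) = 0.0349.

0.0349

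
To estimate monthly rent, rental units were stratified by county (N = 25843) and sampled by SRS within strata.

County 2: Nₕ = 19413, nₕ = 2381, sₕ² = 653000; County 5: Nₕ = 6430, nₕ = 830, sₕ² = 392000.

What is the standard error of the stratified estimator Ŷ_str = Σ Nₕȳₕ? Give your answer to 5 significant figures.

Var(Ŷ_str) = Σₕ Nₕ²(1 − fₕ)sₕ²/nₕ.
County 2: 19413²·(1 − 2381/19413)·653000/2381 = 9.0680121 × 10^10.
County 5: 6430²·(1 − 830/6430)·392000/830 = 1.7006188 × 10^10.
Sum = 1.0768631 × 10^11.
SE = √(1.0768631 × 10^11) = 328160.

328160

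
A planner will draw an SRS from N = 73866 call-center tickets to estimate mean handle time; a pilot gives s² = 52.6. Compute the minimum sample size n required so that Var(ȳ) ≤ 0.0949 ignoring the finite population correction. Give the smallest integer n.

Without fpc, n₀ = s²/D = 52.6/0.0949 = 554.2677.
Rounding up, n = 555.

555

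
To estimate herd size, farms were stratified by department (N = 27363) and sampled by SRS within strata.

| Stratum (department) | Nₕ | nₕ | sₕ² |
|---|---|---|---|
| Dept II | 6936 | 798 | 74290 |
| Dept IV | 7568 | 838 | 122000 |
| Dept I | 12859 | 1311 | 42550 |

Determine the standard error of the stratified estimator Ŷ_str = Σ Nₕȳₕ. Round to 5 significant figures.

127270

Var(Ŷ_str) = Σₕ Nₕ²(1 − fₕ)sₕ²/nₕ.
Dept II: 6936²·(1 − 798/6936)·74290/798 = 3.9633592 × 10^9.
Dept IV: 7568²·(1 − 838/7568)·122000/838 = 7.4150144 × 10^9.
Dept I: 12859²·(1 − 1311/12859)·42550/1311 = 4.8195983 × 10^9.
Sum = 1.6197972 × 10^10.
SE = √(1.6197972 × 10^10) = 127270.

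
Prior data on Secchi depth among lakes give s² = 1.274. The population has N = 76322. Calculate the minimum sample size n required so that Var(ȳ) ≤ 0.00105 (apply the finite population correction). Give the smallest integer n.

1195

Without fpc, n₀ = s²/D = 1.274/0.00105 = 1213.3333.
With fpc, (1 − n/N)·s²/n ≤ D requires n ≥ n₀/(1 + n₀/N) = 1213.3333/(1 + 1213.3333/76322) = 1194.3461.
Rounding up, n = 1195.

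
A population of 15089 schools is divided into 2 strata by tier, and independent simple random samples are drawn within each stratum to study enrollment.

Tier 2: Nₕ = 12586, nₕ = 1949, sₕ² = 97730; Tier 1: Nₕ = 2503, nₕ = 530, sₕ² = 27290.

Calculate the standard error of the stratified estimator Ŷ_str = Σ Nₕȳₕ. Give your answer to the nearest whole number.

Var(Ŷ_str) = Σₕ Nₕ²(1 − fₕ)sₕ²/nₕ.
Tier 2: 12586²·(1 − 1949/12586)·97730/1949 = 6.7130974 × 10^9.
Tier 1: 2503²·(1 − 530/2503)·27290/530 = 2.5428199 × 10^8.
Sum = 6.9673794 × 10^9.
SE = √(6.9673794 × 10^9) = 83471.

83471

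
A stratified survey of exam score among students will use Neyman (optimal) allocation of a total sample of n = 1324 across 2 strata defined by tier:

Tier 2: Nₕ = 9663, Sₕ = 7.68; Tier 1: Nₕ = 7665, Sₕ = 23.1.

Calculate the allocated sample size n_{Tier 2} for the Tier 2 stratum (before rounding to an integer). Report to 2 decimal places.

Neyman allocation: nₕ = n·NₕSₕ / Σⱼ NⱼSⱼ.
Σ NⱼSⱼ = 9663·7.68 + 7665·23.1 = 251273.34.
n_{Tier 2} = 1324·9663·7.68 / 251273.34 = 391.03.

391.03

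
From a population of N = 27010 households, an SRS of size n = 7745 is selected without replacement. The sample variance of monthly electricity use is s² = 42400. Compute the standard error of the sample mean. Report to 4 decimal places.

Under SRS without replacement, Var(ȳ) = (1 − f)·s²/n with f = n/N = 7745/27010 = 0.28674565.
Var(ȳ) = (1 − 0.28674565)·42400/7745 = 0.71325435·5.4744997 = 3.9047107.
SE(ȳ) = √(3.9047107) = 1.9760.

1.9760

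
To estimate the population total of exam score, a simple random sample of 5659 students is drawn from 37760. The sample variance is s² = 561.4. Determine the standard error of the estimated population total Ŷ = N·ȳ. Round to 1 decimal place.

10965.8

Var(Ŷ) = N²·Var(ȳ) = N²·(1 − n/N)·s²/n.
f = 5659/37760 = 0.14986758; Var(ȳ) = 0.85013242·561.4/5659 = 0.084337222.
Var(Ŷ) = 37760² · 0.084337222 = 1.202495 × 10^8.
SE(Ŷ) = √(1.202495 × 10^8) = 10965.8.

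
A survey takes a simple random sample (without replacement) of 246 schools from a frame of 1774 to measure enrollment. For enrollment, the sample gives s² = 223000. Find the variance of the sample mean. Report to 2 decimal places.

780.80

Under SRS without replacement, Var(ȳ) = (1 − f)·s²/n with f = n/N = 246/1774 = 0.13866967.
Var(ȳ) = (1 − 0.13866967)·223000/246 = 0.86133033·906.50407 = 780.79944.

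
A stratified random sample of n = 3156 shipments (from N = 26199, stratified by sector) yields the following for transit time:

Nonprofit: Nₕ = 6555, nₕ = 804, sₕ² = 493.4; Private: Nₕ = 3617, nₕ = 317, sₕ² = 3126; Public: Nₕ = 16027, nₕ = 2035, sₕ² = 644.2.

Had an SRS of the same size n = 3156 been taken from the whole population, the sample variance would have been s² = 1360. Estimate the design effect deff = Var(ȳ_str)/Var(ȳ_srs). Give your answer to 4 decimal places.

Var(ȳ_str) = Σ Wₕ²(1−fₕ)sₕ²/nₕ with Wₕ = Nₕ/26199:
  Nonprofit: (6555/26199)²·(1−804/6555)·493.4/804 = 0.033704643
  Private: (3617/26199)²·(1−317/3617)·3126/317 = 0.17148365
  Public: (16027/26199)²·(1−2035/16027)·644.2/2035 = 0.10342342
  → Var(ȳ_str) = 0.30861171.
Var(ȳ_srs) = (1 − 3156/26199)·1360/3156 = 0.37901484.
deff = 0.30861171 / 0.37901484 = 0.8142.

0.8142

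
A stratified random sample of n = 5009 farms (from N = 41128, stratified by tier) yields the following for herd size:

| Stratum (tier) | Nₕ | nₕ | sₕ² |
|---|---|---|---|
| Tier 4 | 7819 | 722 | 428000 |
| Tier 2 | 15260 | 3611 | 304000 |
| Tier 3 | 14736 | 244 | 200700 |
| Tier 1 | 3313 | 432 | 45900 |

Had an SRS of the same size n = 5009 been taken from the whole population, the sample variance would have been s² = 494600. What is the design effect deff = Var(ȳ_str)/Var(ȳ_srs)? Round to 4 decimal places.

1.5307

Var(ȳ_str) = Σ Wₕ²(1−fₕ)sₕ²/nₕ with Wₕ = Nₕ/41128:
  Tier 4: (7819/41128)²·(1−722/7819)·428000/722 = 19.447215
  Tier 2: (15260/41128)²·(1−3611/15260)·304000/3611 = 8.847368
  Tier 3: (14736/41128)²·(1−244/14736)·200700/244 = 103.84613
  Tier 1: (3313/41128)²·(1−432/3313)·45900/432 = 0.5995404
  → Var(ȳ_str) = 132.74025.
Var(ȳ_srs) = (1 − 5009/41128)·494600/5009 = 86.716393.
deff = 132.74025 / 86.716393 = 1.5307.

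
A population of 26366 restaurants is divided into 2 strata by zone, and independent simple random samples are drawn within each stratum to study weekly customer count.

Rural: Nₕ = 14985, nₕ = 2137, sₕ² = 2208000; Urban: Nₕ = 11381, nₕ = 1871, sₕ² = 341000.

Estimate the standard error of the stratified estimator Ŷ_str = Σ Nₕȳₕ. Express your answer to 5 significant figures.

467600

Var(Ŷ_str) = Σₕ Nₕ²(1 − fₕ)sₕ²/nₕ.
Rural: 14985²·(1 − 2137/14985)·2208000/2137 = 1.9892383 × 10^11.
Urban: 11381²·(1 − 1871/11381)·341000/1871 = 1.9726114 × 10^10.
Sum = 2.1864994 × 10^11.
SE = √(2.1864994 × 10^11) = 467600.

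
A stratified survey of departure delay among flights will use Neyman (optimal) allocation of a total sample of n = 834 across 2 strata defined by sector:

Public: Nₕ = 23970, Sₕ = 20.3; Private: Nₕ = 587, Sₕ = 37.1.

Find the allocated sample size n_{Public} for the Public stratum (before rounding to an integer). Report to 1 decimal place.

Neyman allocation: nₕ = n·NₕSₕ / Σⱼ NⱼSⱼ.
Σ NⱼSⱼ = 23970·20.3 + 587·37.1 = 508368.7.
n_{Public} = 834·23970·20.3 / 508368.7 = 798.3.

798.3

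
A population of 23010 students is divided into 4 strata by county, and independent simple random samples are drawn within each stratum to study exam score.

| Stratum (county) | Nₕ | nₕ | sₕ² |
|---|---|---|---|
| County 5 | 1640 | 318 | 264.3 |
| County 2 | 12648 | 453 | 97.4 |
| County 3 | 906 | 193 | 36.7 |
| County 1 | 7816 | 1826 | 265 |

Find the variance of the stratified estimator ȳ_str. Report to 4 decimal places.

Var(ȳ_str) = Σₕ Wₕ²(1 − fₕ)sₕ²/nₕ with Wₕ = Nₕ/N, N = 23010.
County 5: Wₕ = 0.07127336; term = 0.07127336²·(1 − 0.19390244)·264.3/318 = 0.0034033931.
County 2: Wₕ = 0.54967405; term = 0.54967405²·(1 − 0.03581594)·97.4/453 = 0.062637033.
County 3: Wₕ = 0.03937419; term = 0.03937419²·(1 − 0.21302428)·36.7/193 = 2.3200281 × 10^-4.
County 1: Wₕ = 0.33967840; term = 0.33967840²·(1 − 0.23362334)·265/1826 = 0.012832854.
Sum = 0.079105283.

0.0791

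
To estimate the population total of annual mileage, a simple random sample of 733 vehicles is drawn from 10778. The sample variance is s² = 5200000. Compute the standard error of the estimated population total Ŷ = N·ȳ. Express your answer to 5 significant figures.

876380

Var(Ŷ) = N²·Var(ȳ) = N²·(1 − n/N)·s²/n.
f = 733/10778 = 0.06800891; Var(ȳ) = 0.93199109·5200000/733 = 6611.6694.
Var(Ŷ) = 10778² · 6611.6694 = 7.6804645 × 10^11.
SE(Ŷ) = √(7.6804645 × 10^11) = 876380.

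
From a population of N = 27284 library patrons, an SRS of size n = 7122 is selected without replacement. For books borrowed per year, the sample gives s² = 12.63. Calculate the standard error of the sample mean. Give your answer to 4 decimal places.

Under SRS without replacement, Var(ȳ) = (1 − f)·s²/n with f = n/N = 7122/27284 = 0.26103211.
Var(ȳ) = (1 − 0.26103211)·12.63/7122 = 0.73896789·0.0017733783 = 0.0013104696.
SE(ȳ) = √(0.0013104696) = 0.0362.

0.0362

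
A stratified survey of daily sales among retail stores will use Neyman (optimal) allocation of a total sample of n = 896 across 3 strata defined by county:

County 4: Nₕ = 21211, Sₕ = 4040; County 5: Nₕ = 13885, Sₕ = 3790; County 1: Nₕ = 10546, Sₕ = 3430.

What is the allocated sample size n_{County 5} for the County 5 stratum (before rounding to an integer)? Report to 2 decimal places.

Neyman allocation: nₕ = n·NₕSₕ / Σⱼ NⱼSⱼ.
Σ NⱼSⱼ = 21211·4040 + 13885·3790 + 10546·3430 = 1.7448937 × 10^8.
n_{County 5} = 896·13885·3790 / (1.7448937 × 10^8) = 270.22.

270.22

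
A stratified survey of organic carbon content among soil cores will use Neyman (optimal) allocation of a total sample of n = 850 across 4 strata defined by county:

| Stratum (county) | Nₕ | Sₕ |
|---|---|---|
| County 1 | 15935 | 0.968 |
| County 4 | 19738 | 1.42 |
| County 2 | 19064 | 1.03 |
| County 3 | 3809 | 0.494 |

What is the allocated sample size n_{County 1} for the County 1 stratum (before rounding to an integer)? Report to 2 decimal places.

201.80

Neyman allocation: nₕ = n·NₕSₕ / Σⱼ NⱼSⱼ.
Σ NⱼSⱼ = 15935·0.968 + 19738·1.42 + 19064·1.03 + 3809·0.494 = 64970.606.
n_{County 1} = 850·15935·0.968 / 64970.606 = 201.80.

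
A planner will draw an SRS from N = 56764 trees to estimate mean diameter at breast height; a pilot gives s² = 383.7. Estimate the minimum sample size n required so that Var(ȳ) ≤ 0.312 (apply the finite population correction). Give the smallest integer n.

Without fpc, n₀ = s²/D = 383.7/0.312 = 1229.8077.
With fpc, (1 − n/N)·s²/n ≤ D requires n ≥ n₀/(1 + n₀/N) = 1229.8077/(1 + 1229.8077/56764) = 1203.7286.
Rounding up, n = 1204.

1204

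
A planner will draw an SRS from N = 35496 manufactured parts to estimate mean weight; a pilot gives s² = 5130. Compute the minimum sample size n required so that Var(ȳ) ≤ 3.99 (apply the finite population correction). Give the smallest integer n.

Without fpc, n₀ = s²/D = 5130/3.99 = 1285.7143.
With fpc, (1 − n/N)·s²/n ≤ D requires n ≥ n₀/(1 + n₀/N) = 1285.7143/(1 + 1285.7143/35496) = 1240.7718.
Rounding up, n = 1241.

1241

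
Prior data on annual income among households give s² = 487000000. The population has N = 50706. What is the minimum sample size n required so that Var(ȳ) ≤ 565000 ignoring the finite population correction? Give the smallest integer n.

Without fpc, n₀ = s²/D = 487000000/565000 = 861.9469.
Rounding up, n = 862.

862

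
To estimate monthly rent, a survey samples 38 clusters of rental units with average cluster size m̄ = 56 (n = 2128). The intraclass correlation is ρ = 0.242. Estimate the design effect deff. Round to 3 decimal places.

deff = 1 + (56 − 1)·0.242 = 1 + 13.31 = 14.31.

14.310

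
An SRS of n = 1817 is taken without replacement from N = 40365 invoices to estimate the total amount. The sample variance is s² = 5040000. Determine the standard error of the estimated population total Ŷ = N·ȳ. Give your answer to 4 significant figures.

Var(Ŷ) = N²·Var(ȳ) = N²·(1 − n/N)·s²/n.
f = 1817/40365 = 0.04501425; Var(ȳ) = 0.95498575·5040000/1817 = 2648.9423.
Var(Ŷ) = 40365² · 2648.9423 = 4.3160097 × 10^12.
SE(Ŷ) = √(4.3160097 × 10^12) = 2.078 × 10^6.

2.078 × 10^6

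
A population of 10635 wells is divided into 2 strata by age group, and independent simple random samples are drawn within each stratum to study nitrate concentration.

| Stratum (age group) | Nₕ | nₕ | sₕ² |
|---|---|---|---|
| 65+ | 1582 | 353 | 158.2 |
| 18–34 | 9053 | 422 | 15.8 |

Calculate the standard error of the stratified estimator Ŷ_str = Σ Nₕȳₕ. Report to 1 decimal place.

1948.5

Var(Ŷ_str) = Σₕ Nₕ²(1 − fₕ)sₕ²/nₕ.
65+: 1582²·(1 − 353/1582)·158.2/353 = 871344.98.
18–34: 9053²·(1 − 422/9053)·15.8/422 = 2.9254877 × 10^6.
Sum = 3.7968327 × 10^6.
SE = √(3.7968327 × 10^6) = 1948.5.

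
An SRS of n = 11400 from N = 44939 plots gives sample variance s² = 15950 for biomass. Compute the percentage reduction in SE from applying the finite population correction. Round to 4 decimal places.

13.6100

f = n/N = 11400/44939 = 0.25367721.
SE_no-fpc = √(s²/n) = 1.1828452; SE_fpc = √((1−f)s²/n) = 1.0218597.
Ratio = √(1−f) = 0.86389976. Reduction = 100·(1 − 0.86389976) = 13.6100%.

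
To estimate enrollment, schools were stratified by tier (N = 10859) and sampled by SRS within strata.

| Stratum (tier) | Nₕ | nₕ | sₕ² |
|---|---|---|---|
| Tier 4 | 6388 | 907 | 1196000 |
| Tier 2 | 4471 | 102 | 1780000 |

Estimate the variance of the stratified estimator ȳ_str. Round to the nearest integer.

3282

Var(ȳ_str) = Σₕ Wₕ²(1 − fₕ)sₕ²/nₕ with Wₕ = Nₕ/N, N = 10859.
Tier 4: Wₕ = 0.58826780; term = 0.58826780²·(1 − 0.14198497)·1196000/907 = 391.53351.
Tier 2: Wₕ = 0.41173220; term = 0.41173220²·(1 − 0.02281369)·1780000/102 = 2890.8588.
Sum = 3282.3923.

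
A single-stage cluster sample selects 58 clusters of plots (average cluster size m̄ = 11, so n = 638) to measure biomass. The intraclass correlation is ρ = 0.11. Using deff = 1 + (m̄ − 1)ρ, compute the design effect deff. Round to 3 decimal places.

deff = 1 + (11 − 1)·0.11 = 1 + 1.1 = 2.1.

2.100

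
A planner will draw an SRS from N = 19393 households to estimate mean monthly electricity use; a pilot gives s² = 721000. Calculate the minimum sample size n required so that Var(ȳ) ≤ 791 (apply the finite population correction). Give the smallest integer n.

Without fpc, n₀ = s²/D = 721000/791 = 911.5044.
With fpc, (1 − n/N)·s²/n ≤ D requires n ≥ n₀/(1 + n₀/N) = 911.5044/(1 + 911.5044/19393) = 870.5854.
Rounding up, n = 871.

871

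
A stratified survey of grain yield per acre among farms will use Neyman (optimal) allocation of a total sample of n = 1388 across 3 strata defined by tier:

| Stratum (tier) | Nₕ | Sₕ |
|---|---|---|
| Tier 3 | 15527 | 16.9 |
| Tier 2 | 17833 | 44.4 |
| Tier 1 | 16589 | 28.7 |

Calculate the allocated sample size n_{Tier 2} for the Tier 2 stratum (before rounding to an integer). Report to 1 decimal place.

Neyman allocation: nₕ = n·NₕSₕ / Σⱼ NⱼSⱼ.
Σ NⱼSⱼ = 15527·16.9 + 17833·44.4 + 16589·28.7 = 1.5302958 × 10^6.
n_{Tier 2} = 1388·17833·44.4 / (1.5302958 × 10^6) = 718.2.

718.2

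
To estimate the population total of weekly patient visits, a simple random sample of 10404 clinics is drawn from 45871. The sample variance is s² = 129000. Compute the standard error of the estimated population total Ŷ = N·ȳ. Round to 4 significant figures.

142000

Var(Ŷ) = N²·Var(ȳ) = N²·(1 − n/N)·s²/n.
f = 10404/45871 = 0.22680997; Var(ȳ) = 0.77319003·129000/10404 = 9.586843.
Var(Ŷ) = 45871² · 9.586843 = 2.0172143 × 10^10.
SE(Ŷ) = √(2.0172143 × 10^10) = 142000.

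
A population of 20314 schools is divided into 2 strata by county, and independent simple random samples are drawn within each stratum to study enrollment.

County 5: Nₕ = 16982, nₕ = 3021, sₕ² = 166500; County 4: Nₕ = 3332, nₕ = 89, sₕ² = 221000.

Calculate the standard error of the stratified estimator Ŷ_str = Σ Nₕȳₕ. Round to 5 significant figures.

Var(Ŷ_str) = Σₕ Nₕ²(1 − fₕ)sₕ²/nₕ.
County 5: 16982²·(1 − 3021/16982)·166500/3021 = 1.3066789 × 10^10.
County 4: 3332²·(1 − 89/3332)·221000/89 = 2.6832072 × 10^10.
Sum = 3.9898861 × 10^10.
SE = √(3.9898861 × 10^10) = 199750.

199750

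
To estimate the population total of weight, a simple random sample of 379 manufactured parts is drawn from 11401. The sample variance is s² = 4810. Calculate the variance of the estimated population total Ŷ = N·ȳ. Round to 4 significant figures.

Var(Ŷ) = N²·Var(ȳ) = N²·(1 − n/N)·s²/n.
f = 379/11401 = 0.03324270; Var(ȳ) = 0.96675730·4810/379 = 12.2694.
Var(Ŷ) = 11401² · 12.2694 = 1.594811 × 10^9.

1.595 × 10^9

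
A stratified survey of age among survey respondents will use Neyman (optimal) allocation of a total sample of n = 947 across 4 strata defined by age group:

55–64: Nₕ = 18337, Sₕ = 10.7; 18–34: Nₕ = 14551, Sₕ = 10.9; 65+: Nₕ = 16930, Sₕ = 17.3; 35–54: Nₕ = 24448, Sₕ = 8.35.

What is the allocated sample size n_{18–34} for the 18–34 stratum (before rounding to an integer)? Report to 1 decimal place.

176.3

Neyman allocation: nₕ = n·NₕSₕ / Σⱼ NⱼSⱼ.
Σ NⱼSⱼ = 18337·10.7 + 14551·10.9 + 16930·17.3 + 24448·8.35 = 851841.6.
n_{18–34} = 947·14551·10.9 / 851841.6 = 176.3.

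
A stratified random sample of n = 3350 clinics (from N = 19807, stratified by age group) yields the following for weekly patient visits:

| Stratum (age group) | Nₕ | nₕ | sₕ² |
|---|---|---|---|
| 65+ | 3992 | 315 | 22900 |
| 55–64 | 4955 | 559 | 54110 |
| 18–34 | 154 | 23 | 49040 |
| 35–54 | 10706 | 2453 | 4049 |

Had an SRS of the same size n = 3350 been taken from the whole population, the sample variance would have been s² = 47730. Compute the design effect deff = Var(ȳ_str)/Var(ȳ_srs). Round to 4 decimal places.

Var(ȳ_str) = Σ Wₕ²(1−fₕ)sₕ²/nₕ with Wₕ = Nₕ/19807:
  65+: (3992/19807)²·(1−315/3992)·22900/315 = 2.7200174
  55–64: (4955/19807)²·(1−559/4955)·54110/559 = 5.374396
  18–34: (154/19807)²·(1−23/154)·49040/23 = 0.10964207
  35–54: (10706/19807)²·(1−2453/10706)·4049/2453 = 0.3717508
  → Var(ȳ_str) = 8.5758063.
Var(ȳ_srs) = (1 − 3350/19807)·47730/3350 = 11.838007.
deff = 8.5758063 / 11.838007 = 0.7244.

0.7244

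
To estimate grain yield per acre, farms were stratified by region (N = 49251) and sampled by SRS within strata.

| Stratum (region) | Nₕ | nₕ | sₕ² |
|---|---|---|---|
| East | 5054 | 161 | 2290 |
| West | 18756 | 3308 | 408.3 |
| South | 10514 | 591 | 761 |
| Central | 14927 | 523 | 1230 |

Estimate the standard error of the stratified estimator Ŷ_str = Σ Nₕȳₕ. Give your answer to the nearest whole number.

32055

Var(Ŷ_str) = Σₕ Nₕ²(1 − fₕ)sₕ²/nₕ.
East: 5054²·(1 − 161/5054)·2290/161 = 3.5173862 × 10^8.
West: 18756²·(1 − 3308/18756)·408.3/3308 = 3.5762376 × 10^7.
South: 10514²·(1 − 591/10514)·761/591 = 1.3434086 × 10^8.
Central: 14927²·(1 − 523/14927)·1230/523 = 5.0566054 × 10^8.
Sum = 1.0275024 × 10^9.
SE = √(1.0275024 × 10^9) = 32055.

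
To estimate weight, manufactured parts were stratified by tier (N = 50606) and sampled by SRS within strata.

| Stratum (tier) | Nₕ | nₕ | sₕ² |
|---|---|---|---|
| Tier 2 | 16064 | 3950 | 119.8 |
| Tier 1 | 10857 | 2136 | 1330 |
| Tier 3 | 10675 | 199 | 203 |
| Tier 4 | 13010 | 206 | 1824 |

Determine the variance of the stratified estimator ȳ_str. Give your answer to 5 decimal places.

Var(ȳ_str) = Σₕ Wₕ²(1 − fₕ)sₕ²/nₕ with Wₕ = Nₕ/N, N = 50606.
Tier 2: Wₕ = 0.31743272; term = 0.31743272²·(1 − 0.24589143)·119.8/3950 = 0.0023046075.
Tier 1: Wₕ = 0.21453978; term = 0.21453978²·(1 − 0.19673943)·1330/2136 = 0.02302091.
Tier 3: Wₕ = 0.21094337; term = 0.21094337²·(1 − 0.01864169)·203/199 = 0.044545344.
Tier 4: Wₕ = 0.25708414; term = 0.25708414²·(1 − 0.01583397)·1824/206 = 0.57593909.
Sum = 0.64580995.

0.64581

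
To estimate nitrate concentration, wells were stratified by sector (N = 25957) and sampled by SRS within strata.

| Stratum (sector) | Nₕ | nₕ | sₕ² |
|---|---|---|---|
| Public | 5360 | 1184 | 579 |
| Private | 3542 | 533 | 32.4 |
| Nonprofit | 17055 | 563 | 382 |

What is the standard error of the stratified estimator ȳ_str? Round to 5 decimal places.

0.54814

Var(ȳ_str) = Σₕ Wₕ²(1 − fₕ)sₕ²/nₕ with Wₕ = Nₕ/N, N = 25957.
Public: Wₕ = 0.20649536; term = 0.20649536²·(1 − 0.22089552)·579/1184 = 0.016245876.
Private: Wₕ = 0.13645645; term = 0.13645645²·(1 − 0.15047995)·32.4/533 = 9.61567 × 10^-4.
Nonprofit: Wₕ = 0.65704820; term = 0.65704820²·(1 − 0.03301085)·382/563 = 0.28325072.
Sum = 0.30045816.
SE = √(0.30045816) = 0.54814.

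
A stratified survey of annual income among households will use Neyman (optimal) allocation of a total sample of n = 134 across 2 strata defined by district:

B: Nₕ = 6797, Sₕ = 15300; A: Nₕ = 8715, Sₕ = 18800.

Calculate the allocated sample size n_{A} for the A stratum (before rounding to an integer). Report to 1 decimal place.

82.0

Neyman allocation: nₕ = n·NₕSₕ / Σⱼ NⱼSⱼ.
Σ NⱼSⱼ = 6797·15300 + 8715·18800 = 2.678361 × 10^8.
n_{A} = 134·8715·18800 / (2.678361 × 10^8) = 82.0.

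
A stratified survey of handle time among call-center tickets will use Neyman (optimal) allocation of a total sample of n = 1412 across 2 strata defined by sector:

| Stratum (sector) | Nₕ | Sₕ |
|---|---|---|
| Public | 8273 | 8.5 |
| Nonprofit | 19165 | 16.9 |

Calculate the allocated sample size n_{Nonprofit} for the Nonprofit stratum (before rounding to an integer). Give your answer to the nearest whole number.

Neyman allocation: nₕ = n·NₕSₕ / Σⱼ NⱼSⱼ.
Σ NⱼSⱼ = 8273·8.5 + 19165·16.9 = 394209.
n_{Nonprofit} = 1412·19165·16.9 / 394209 = 1160.

1160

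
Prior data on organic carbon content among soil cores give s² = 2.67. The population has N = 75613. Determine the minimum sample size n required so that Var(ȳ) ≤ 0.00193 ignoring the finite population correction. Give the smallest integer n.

1384

Without fpc, n₀ = s²/D = 2.67/0.00193 = 1383.4197.
Rounding up, n = 1384.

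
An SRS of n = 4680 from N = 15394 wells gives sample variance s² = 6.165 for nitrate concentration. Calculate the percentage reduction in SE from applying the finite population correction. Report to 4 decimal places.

f = n/N = 4680/15394 = 0.30401455.
SE_no-fpc = √(s²/n) = 0.036294734; SE_fpc = √((1−f)s²/n) = 0.030279151.
Ratio = √(1−f) = 0.83425742. Reduction = 100·(1 − 0.83425742) = 16.5743%.

16.5743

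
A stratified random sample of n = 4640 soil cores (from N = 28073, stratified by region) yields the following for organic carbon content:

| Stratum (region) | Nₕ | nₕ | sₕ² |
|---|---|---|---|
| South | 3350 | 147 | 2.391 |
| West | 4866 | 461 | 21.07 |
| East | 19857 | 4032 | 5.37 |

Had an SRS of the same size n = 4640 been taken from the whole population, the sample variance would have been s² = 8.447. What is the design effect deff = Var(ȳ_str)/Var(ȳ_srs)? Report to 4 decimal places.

Var(ȳ_str) = Σ Wₕ²(1−fₕ)sₕ²/nₕ with Wₕ = Nₕ/28073:
  South: (3350/28073)²·(1−147/3350)·2.391/147 = 2.2145543 × 10^-4
  West: (4866/28073)²·(1−461/4866)·21.07/461 = 0.001243094
  East: (19857/28073)²·(1−4032/19857)·5.37/4032 = 5.3104762 × 10^-4
  → Var(ȳ_str) = 0.0019955971.
Var(ȳ_srs) = (1 − 4640/28073)·8.447/4640 = 0.00151958.
deff = 0.0019955971 / 0.00151958 = 1.3133.

1.3133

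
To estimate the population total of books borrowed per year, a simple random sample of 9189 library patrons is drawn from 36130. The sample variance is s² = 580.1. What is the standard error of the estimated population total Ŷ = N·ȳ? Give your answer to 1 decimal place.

7839.0

Var(Ŷ) = N²·Var(ȳ) = N²·(1 − n/N)·s²/n.
f = 9189/36130 = 0.25433158; Var(ȳ) = 0.74566842·580.1/9189 = 0.04707392.
Var(Ŷ) = 36130² · 0.04707392 = 6.1449208 × 10^7.
SE(Ŷ) = √(6.1449208 × 10^7) = 7839.0.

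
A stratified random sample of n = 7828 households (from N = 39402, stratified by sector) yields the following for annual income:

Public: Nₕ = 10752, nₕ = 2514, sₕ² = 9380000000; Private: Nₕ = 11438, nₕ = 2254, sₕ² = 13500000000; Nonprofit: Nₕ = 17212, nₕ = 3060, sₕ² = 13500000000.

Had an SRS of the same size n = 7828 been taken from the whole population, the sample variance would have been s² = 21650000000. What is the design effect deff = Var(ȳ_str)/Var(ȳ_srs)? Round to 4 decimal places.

Var(ȳ_str) = Σ Wₕ²(1−fₕ)sₕ²/nₕ with Wₕ = Nₕ/39402:
  Public: (10752/39402)²·(1−2514/10752)·9380000000/2514 = 212868.83
  Private: (11438/39402)²·(1−2254/11438)·13500000000/2254 = 405252.12
  Nonprofit: (17212/39402)²·(1−3060/17212)·13500000000/3060 = 692189.43
  → Var(ȳ_str) = 1.3103104 × 10^6.
Var(ȳ_srs) = (1 − 7828/39402)·21650000000/7828 = 2.2162483 × 10^6.
deff = (1.3103104 × 10^6) / (2.2162483 × 10^6) = 0.5912.

0.5912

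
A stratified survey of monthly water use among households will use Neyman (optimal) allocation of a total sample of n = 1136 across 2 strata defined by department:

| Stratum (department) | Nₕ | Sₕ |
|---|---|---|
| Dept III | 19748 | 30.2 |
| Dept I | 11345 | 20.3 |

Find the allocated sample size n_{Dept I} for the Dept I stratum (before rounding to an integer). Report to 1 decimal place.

Neyman allocation: nₕ = n·NₕSₕ / Σⱼ NⱼSⱼ.
Σ NⱼSⱼ = 19748·30.2 + 11345·20.3 = 826693.1.
n_{Dept I} = 1136·11345·20.3 / 826693.1 = 316.5.

316.5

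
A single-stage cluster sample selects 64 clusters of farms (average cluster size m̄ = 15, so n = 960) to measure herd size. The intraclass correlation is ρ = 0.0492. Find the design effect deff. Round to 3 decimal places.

1.689

deff = 1 + (15 − 1)·0.0492 = 1 + 0.6888 = 1.6888.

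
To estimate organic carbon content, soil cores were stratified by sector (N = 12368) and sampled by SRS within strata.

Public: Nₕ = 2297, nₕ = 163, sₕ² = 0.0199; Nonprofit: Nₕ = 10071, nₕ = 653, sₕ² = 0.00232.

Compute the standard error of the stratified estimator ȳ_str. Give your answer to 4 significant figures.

0.002473

Var(ȳ_str) = Σₕ Wₕ²(1 − fₕ)sₕ²/nₕ with Wₕ = Nₕ/N, N = 12368.
Public: Wₕ = 0.18572122; term = 0.18572122²·(1 − 0.07096212)·0.0199/163 = 3.9122079 × 10^-6.
Nonprofit: Wₕ = 0.81427878; term = 0.81427878²·(1 − 0.06483964)·0.00232/653 = 2.2029626 × 10^-6.
Sum = 6.1151705 × 10^-6.
SE = √(6.1151705 × 10^-6) = 0.002473.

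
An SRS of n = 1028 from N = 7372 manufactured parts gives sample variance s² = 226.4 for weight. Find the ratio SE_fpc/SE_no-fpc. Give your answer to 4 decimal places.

f = n/N = 1028/7372 = 0.13944655.
SE_no-fpc = √(s²/n) = 0.46929038; SE_fpc = √((1−f)s²/n) = 0.43534201.
Ratio = √(1−f) = 0.92766020.

0.9277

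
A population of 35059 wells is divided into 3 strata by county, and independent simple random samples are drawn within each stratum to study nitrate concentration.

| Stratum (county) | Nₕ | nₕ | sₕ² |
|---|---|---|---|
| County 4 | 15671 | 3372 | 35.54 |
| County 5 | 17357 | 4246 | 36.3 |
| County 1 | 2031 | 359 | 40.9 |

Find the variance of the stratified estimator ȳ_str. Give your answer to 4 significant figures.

Var(ȳ_str) = Σₕ Wₕ²(1 − fₕ)sₕ²/nₕ with Wₕ = Nₕ/N, N = 35059.
County 4: Wₕ = 0.44698936; term = 0.44698936²·(1 − 0.21517453)·35.54/3372 = 0.0016527125.
County 5: Wₕ = 0.49507972; term = 0.49507972²·(1 − 0.24462753)·36.3/4246 = 0.0015828438.
County 1: Wₕ = 0.05793092; term = 0.05793092²·(1 − 0.17676022)·40.9/359 = 3.1475744 × 10^-4.
Sum = 0.0035503137.

0.003550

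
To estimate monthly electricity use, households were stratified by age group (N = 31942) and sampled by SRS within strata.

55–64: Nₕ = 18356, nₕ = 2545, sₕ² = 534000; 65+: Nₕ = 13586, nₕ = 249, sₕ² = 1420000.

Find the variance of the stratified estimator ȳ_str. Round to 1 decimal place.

Var(ȳ_str) = Σₕ Wₕ²(1 − fₕ)sₕ²/nₕ with Wₕ = Nₕ/N, N = 31942.
55–64: Wₕ = 0.57466658; term = 0.57466658²·(1 − 0.13864676)·534000/2545 = 59.685199.
65+: Wₕ = 0.42533342; term = 0.42533342²·(1 − 0.01832769)·1420000/249 = 1012.7787.
Sum = 1072.4639.

1072.5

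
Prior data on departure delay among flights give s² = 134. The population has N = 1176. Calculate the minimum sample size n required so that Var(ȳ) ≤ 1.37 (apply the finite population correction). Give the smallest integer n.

Without fpc, n₀ = s²/D = 134/1.37 = 97.8102.
With fpc, (1 − n/N)·s²/n ≤ D requires n ≥ n₀/(1 + n₀/N) = 97.8102/(1 + 97.8102/1176) = 90.2998.
Rounding up, n = 91.

91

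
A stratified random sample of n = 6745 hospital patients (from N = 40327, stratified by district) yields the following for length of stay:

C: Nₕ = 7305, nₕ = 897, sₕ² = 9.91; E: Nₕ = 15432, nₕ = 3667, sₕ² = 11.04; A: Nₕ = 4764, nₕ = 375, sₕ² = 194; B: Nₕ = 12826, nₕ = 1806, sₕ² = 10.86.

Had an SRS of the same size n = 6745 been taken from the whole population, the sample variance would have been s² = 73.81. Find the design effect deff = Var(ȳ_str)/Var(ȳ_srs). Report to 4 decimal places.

Var(ȳ_str) = Σ Wₕ²(1−fₕ)sₕ²/nₕ with Wₕ = Nₕ/40327:
  C: (7305/40327)²·(1−897/7305)·9.91/897 = 3.1800365 × 10^-4
  E: (15432/40327)²·(1−3667/15432)·11.04/3667 = 3.3610926 × 10^-4
  A: (4764/40327)²·(1−375/4764)·194/375 = 0.0066514444
  B: (12826/40327)²·(1−1806/12826)·10.86/1806 = 5.2262849 × 10^-4
  → Var(ȳ_str) = 0.0078281858.
Var(ȳ_srs) = (1 − 6745/40327)·73.81/6745 = 0.0091126333.
deff = 0.0078281858 / 0.0091126333 = 0.8590.

0.8590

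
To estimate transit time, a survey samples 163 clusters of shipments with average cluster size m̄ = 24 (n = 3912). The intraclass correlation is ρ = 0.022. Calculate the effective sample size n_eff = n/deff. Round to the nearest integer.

2598

deff = 1 + (24 − 1)·0.022 = 1 + 0.506 = 1.506.
n_eff = 3912 / 1.506 = 2598.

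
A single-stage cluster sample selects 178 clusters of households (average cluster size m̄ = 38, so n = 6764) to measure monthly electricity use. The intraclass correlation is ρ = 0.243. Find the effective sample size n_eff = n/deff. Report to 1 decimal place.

677.0

deff = 1 + (38 − 1)·0.243 = 1 + 8.991 = 9.991.
n_eff = 6764 / 9.991 = 677.0.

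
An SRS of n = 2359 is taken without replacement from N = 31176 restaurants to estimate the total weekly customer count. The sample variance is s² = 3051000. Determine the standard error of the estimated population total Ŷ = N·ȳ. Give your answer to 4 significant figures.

Var(Ŷ) = N²·Var(ȳ) = N²·(1 − n/N)·s²/n.
f = 2359/31176 = 0.07566718; Var(ȳ) = 0.92433282·3051000/2359 = 1195.4809.
Var(Ŷ) = 31176² · 1195.4809 = 1.1619393 × 10^12.
SE(Ŷ) = √(1.1619393 × 10^12) = 1.078 × 10^6.

1.078 × 10^6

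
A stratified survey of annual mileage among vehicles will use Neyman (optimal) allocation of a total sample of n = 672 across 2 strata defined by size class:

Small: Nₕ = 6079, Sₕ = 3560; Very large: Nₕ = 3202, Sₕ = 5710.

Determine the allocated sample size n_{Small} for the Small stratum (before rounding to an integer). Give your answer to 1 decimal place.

364.3

Neyman allocation: nₕ = n·NₕSₕ / Σⱼ NⱼSⱼ.
Σ NⱼSⱼ = 6079·3560 + 3202·5710 = 3.992466 × 10^7.
n_{Small} = 672·6079·3560 / (3.992466 × 10^7) = 364.3.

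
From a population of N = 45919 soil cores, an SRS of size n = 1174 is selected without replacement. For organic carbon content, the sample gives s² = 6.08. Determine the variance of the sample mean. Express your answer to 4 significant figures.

0.005046

Under SRS without replacement, Var(ȳ) = (1 − f)·s²/n with f = n/N = 1174/45919 = 0.02556676.
Var(ȳ) = (1 − 0.02556676)·6.08/1174 = 0.97443324·0.0051788756 = 0.0050464686.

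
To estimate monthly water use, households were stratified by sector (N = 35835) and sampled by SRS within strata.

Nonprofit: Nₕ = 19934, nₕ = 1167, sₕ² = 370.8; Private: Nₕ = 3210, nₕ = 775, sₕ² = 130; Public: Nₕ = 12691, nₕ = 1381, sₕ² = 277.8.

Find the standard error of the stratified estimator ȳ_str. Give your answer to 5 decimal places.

Var(ȳ_str) = Σₕ Wₕ²(1 − fₕ)sₕ²/nₕ with Wₕ = Nₕ/N, N = 35835.
Nonprofit: Wₕ = 0.55627180; term = 0.55627180²·(1 − 0.05854319)·370.8/1167 = 0.092564266.
Private: Wₕ = 0.08957723; term = 0.08957723²·(1 − 0.24143302)·130/775 = 0.001021012.
Public: Wₕ = 0.35415097; term = 0.35415097²·(1 − 0.10881727)·277.8/1381 = 0.022484446.
Sum = 0.11606972.
SE = √(0.11606972) = 0.34069.

0.34069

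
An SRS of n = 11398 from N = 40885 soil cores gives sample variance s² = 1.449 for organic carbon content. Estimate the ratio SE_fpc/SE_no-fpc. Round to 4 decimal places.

0.8492

f = n/N = 11398/40885 = 0.27878195.
SE_no-fpc = √(s²/n) = 0.011275086; SE_fpc = √((1−f)s²/n) = 0.009575317.
Ratio = √(1−f) = 0.84924558.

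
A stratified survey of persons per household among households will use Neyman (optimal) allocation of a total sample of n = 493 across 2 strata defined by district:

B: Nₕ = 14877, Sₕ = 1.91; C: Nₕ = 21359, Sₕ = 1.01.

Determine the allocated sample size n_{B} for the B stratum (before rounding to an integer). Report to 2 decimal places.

Neyman allocation: nₕ = n·NₕSₕ / Σⱼ NⱼSⱼ.
Σ NⱼSⱼ = 14877·1.91 + 21359·1.01 = 49987.66.
n_{B} = 493·14877·1.91 / 49987.66 = 280.24.

280.24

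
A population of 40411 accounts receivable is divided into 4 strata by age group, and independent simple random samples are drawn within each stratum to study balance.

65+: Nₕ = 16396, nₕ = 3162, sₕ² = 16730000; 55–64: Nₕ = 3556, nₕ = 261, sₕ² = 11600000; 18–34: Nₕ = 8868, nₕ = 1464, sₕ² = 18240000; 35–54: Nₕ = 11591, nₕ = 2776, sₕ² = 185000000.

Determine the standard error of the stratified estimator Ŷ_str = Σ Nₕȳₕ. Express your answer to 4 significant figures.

Var(Ŷ_str) = Σₕ Nₕ²(1 − fₕ)sₕ²/nₕ.
65+: 16396²·(1 − 3162/16396)·16730000/3162 = 1.1480561 × 10^12.
55–64: 3556²·(1 − 261/3556)·11600000/261 = 5.2075644 × 10^11.
18–34: 8868²·(1 − 1464/8868)·18240000/1464 = 8.1804247 × 10^11.
35–54: 11591²·(1 − 2776/11591)·185000000/2776 = 6.8091906 × 10^12.
Sum = 9.2960456 × 10^12.
SE = √(9.2960456 × 10^12) = 3.049 × 10^6.

3.049 × 10^6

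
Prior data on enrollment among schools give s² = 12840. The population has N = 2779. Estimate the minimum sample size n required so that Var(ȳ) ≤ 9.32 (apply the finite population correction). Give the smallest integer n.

Without fpc, n₀ = s²/D = 12840/9.32 = 1377.6824.
With fpc, (1 − n/N)·s²/n ≤ D requires n ≥ n₀/(1 + n₀/N) = 1377.6824/(1 + 1377.6824/2779) = 921.0661.
Rounding up, n = 922.

922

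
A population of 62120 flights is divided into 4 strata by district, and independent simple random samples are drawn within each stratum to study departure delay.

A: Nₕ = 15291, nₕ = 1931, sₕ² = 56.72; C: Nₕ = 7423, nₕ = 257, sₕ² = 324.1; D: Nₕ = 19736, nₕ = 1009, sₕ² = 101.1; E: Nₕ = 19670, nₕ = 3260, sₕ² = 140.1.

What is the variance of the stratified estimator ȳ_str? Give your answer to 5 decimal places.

Var(ȳ_str) = Σₕ Wₕ²(1 − fₕ)sₕ²/nₕ with Wₕ = Nₕ/N, N = 62120.
A: Wₕ = 0.24615261; term = 0.24615261²·(1 − 0.12628343)·56.72/1931 = 0.0015550108.
C: Wₕ = 0.11949453; term = 0.11949453²·(1 − 0.03462212)·324.1/257 = 0.017383582.
D: Wₕ = 0.31770766; term = 0.31770766²·(1 − 0.05112485)·101.1/1009 = 0.0095967558.
E: Wₕ = 0.31664520; term = 0.31664520²·(1 − 0.16573462)·140.1/3260 = 0.0035947656.
Sum = 0.032130114.

0.03213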